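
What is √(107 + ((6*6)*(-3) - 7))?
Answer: 2*I*√2 ≈ 2.8284*I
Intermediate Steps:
√(107 + ((6*6)*(-3) - 7)) = √(107 + (36*(-3) - 7)) = √(107 + (-108 - 7)) = √(107 - 115) = √(-8) = 2*I*√2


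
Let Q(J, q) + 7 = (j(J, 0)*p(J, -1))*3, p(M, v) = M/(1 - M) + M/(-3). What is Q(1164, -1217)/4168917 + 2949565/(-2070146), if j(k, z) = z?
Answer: -12296506162127/8630266851882 ≈ -1.4248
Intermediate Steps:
p(M, v) = -M/3 + M/(1 - M) (p(M, v) = M/(1 - M) + M*(-⅓) = M/(1 - M) - M/3 = -M/3 + M/(1 - M))
Q(J, q) = -7 (Q(J, q) = -7 + (0*(-J*(2 + J)/(-3 + 3*J)))*3 = -7 + 0*3 = -7 + 0 = -7)
Q(1164, -1217)/4168917 + 2949565/(-2070146) = -7/4168917 + 2949565/(-2070146) = -7*1/4168917 + 2949565*(-1/2070146) = -7/4168917 - 2949565/2070146 = -12296506162127/8630266851882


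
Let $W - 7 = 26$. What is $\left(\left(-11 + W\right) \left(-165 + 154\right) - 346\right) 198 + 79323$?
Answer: $-37101$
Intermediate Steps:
$W = 33$ ($W = 7 + 26 = 33$)
$\left(\left(-11 + W\right) \left(-165 + 154\right) - 346\right) 198 + 79323 = \left(\left(-11 + 33\right) \left(-165 + 154\right) - 346\right) 198 + 79323 = \left(22 \left(-11\right) - 346\right) 198 + 79323 = \left(-242 - 346\right) 198 + 79323 = \left(-588\right) 198 + 79323 = -116424 + 79323 = -37101$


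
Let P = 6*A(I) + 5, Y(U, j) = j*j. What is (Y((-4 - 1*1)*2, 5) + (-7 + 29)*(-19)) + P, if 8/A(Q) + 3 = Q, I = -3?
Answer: -396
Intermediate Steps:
Y(U, j) = j²
A(Q) = 8/(-3 + Q)
P = -3 (P = 6*(8/(-3 - 3)) + 5 = 6*(8/(-6)) + 5 = 6*(8*(-⅙)) + 5 = 6*(-4/3) + 5 = -8 + 5 = -3)
(Y((-4 - 1*1)*2, 5) + (-7 + 29)*(-19)) + P = (5² + (-7 + 29)*(-19)) - 3 = (25 + 22*(-19)) - 3 = (25 - 418) - 3 = -393 - 3 = -396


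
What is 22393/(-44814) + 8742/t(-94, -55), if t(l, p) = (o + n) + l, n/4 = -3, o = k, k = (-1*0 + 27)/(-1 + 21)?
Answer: -1126021187/13399386 ≈ -84.035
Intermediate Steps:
k = 27/20 (k = (0 + 27)/20 = 27*(1/20) = 27/20 ≈ 1.3500)
o = 27/20 ≈ 1.3500
n = -12 (n = 4*(-3) = -12)
t(l, p) = -213/20 + l (t(l, p) = (27/20 - 12) + l = -213/20 + l)
22393/(-44814) + 8742/t(-94, -55) = 22393/(-44814) + 8742/(-213/20 - 94) = 22393*(-1/44814) + 8742/(-2093/20) = -3199/6402 + 8742*(-20/2093) = -3199/6402 - 174840/2093 = -1126021187/13399386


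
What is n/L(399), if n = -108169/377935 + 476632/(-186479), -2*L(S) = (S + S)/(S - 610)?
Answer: -14088270384927/9373433135045 ≈ -1.5030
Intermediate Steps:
L(S) = -S/(-610 + S) (L(S) = -(S + S)/(2*(S - 610)) = -2*S/(2*(-610 + S)) = -S/(-610 + S))
n = -200307161871/70476940865 (n = -108169*1/377935 + 476632*(-1/186479) = -108169/377935 - 476632/186479 = -200307161871/70476940865 ≈ -2.8422)
n/L(399) = -200307161871/(70476940865*((-1*399/(-610 + 399)))) = -200307161871/(70476940865*((-1*399/(-211)))) = -200307161871/(70476940865*((-1*399*(-1/211)))) = -200307161871/(70476940865*399/211) = -200307161871/70476940865*211/399 = -14088270384927/9373433135045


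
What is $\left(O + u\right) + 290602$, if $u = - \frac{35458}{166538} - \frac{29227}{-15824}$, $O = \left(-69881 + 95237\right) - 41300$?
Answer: $\frac{361904897719015}{1317648656} \approx 2.7466 \cdot 10^{5}$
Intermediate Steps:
$O = -15944$ ($O = 25356 - 41300 = -15944$)
$u = \frac{2153159367}{1317648656}$ ($u = \left(-35458\right) \frac{1}{166538} - - \frac{29227}{15824} = - \frac{17729}{83269} + \frac{29227}{15824} = \frac{2153159367}{1317648656} \approx 1.6341$)
$\left(O + u\right) + 290602 = \left(-15944 + \frac{2153159367}{1317648656}\right) + 290602 = - \frac{21006437011897}{1317648656} + 290602 = \frac{361904897719015}{1317648656}$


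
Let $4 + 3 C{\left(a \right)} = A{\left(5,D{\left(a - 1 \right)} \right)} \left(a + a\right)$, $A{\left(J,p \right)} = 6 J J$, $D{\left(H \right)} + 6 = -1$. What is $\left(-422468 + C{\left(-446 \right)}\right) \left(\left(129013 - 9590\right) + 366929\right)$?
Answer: $- \frac{681480313216}{3} \approx -2.2716 \cdot 10^{11}$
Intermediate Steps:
$D{\left(H \right)} = -7$ ($D{\left(H \right)} = -6 - 1 = -7$)
$A{\left(J,p \right)} = 6 J^{2}$
$C{\left(a \right)} = - \frac{4}{3} + 100 a$ ($C{\left(a \right)} = - \frac{4}{3} + \frac{6 \cdot 5^{2} \left(a + a\right)}{3} = - \frac{4}{3} + \frac{6 \cdot 25 \cdot 2 a}{3} = - \frac{4}{3} + \frac{150 \cdot 2 a}{3} = - \frac{4}{3} + \frac{300 a}{3} = - \frac{4}{3} + 100 a$)
$\left(-422468 + C{\left(-446 \right)}\right) \left(\left(129013 - 9590\right) + 366929\right) = \left(-422468 + \left(- \frac{4}{3} + 100 \left(-446\right)\right)\right) \left(\left(129013 - 9590\right) + 366929\right) = \left(-422468 - \frac{133804}{3}\right) \left(119423 + 366929\right) = \left(-422468 - \frac{133804}{3}\right) 486352 = \left(- \frac{1401208}{3}\right) 486352 = - \frac{681480313216}{3}$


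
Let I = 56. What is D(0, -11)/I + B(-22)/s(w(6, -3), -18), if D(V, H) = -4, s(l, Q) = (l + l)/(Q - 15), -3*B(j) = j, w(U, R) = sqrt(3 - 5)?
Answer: -1/14 + 121*I*sqrt(2)/2 ≈ -0.071429 + 85.56*I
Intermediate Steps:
w(U, R) = I*sqrt(2) (w(U, R) = sqrt(-2) = I*sqrt(2))
B(j) = -j/3
s(l, Q) = 2*l/(-15 + Q) (s(l, Q) = (2*l)/(-15 + Q) = 2*l/(-15 + Q))
D(0, -11)/I + B(-22)/s(w(6, -3), -18) = -4/56 + (-1/3*(-22))/((2*(I*sqrt(2))/(-15 - 18))) = -4*1/56 + 22/(3*((2*(I*sqrt(2))/(-33)))) = -1/14 + 22/(3*((2*(I*sqrt(2))*(-1/33)))) = -1/14 + 22/(3*((-2*I*sqrt(2)/33))) = -1/14 + 22*(33*I*sqrt(2)/4)/3 = -1/14 + 121*I*sqrt(2)/2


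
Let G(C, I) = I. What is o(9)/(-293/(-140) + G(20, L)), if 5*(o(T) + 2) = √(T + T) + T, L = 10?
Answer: -28/1693 + 84*√2/1693 ≈ 0.053629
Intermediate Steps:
o(T) = -2 + T/5 + √2*√T/5 (o(T) = -2 + (√(T + T) + T)/5 = -2 + (√(2*T) + T)/5 = -2 + (√2*√T + T)/5 = -2 + (T + √2*√T)/5 = -2 + (T/5 + √2*√T/5) = -2 + T/5 + √2*√T/5)
o(9)/(-293/(-140) + G(20, L)) = (-2 + (⅕)*9 + √2*√9/5)/(-293/(-140) + 10) = (-2 + 9/5 + (⅕)*√2*3)/(-293*(-1/140) + 10) = (-2 + 9/5 + 3*√2/5)/(293/140 + 10) = (-⅕ + 3*√2/5)/(1693/140) = (-⅕ + 3*√2/5)*(140/1693) = -28/1693 + 84*√2/1693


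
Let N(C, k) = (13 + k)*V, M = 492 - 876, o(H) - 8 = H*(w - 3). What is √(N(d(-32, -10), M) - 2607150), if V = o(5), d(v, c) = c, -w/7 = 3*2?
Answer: I*√2526643 ≈ 1589.5*I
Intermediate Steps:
w = -42 (w = -21*2 = -7*6 = -42)
o(H) = 8 - 45*H (o(H) = 8 + H*(-42 - 3) = 8 + H*(-45) = 8 - 45*H)
M = -384
V = -217 (V = 8 - 45*5 = 8 - 225 = -217)
N(C, k) = -2821 - 217*k (N(C, k) = (13 + k)*(-217) = -2821 - 217*k)
√(N(d(-32, -10), M) - 2607150) = √((-2821 - 217*(-384)) - 2607150) = √((-2821 + 83328) - 2607150) = √(80507 - 2607150) = √(-2526643) = I*√2526643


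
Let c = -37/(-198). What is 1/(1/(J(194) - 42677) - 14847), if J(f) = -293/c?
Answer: -1637063/24305474398 ≈ -6.7354e-5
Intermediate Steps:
c = 37/198 (c = -37*(-1/198) = 37/198 ≈ 0.18687)
J(f) = -58014/37 (J(f) = -293/37/198 = -293*198/37 = -58014/37)
1/(1/(J(194) - 42677) - 14847) = 1/(1/(-58014/37 - 42677) - 14847) = 1/(1/(-1637063/37) - 14847) = 1/(-37/1637063 - 14847) = 1/(-24305474398/1637063) = -1637063/24305474398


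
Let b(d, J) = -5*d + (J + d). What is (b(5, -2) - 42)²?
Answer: 4096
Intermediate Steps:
b(d, J) = J - 4*d
(b(5, -2) - 42)² = ((-2 - 4*5) - 42)² = ((-2 - 20) - 42)² = (-22 - 42)² = (-64)² = 4096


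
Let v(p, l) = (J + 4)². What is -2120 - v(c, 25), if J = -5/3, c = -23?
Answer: -19129/9 ≈ -2125.4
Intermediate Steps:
J = -5/3 (J = -5*⅓ = -5/3 ≈ -1.6667)
v(p, l) = 49/9 (v(p, l) = (-5/3 + 4)² = (7/3)² = 49/9)
-2120 - v(c, 25) = -2120 - 1*49/9 = -2120 - 49/9 = -19129/9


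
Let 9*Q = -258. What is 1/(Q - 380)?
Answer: -3/1226 ≈ -0.0024470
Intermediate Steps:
Q = -86/3 (Q = (⅑)*(-258) = -86/3 ≈ -28.667)
1/(Q - 380) = 1/(-86/3 - 380) = 1/(-1226/3) = -3/1226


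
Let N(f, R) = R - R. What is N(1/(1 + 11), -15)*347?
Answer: 0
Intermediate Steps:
N(f, R) = 0
N(1/(1 + 11), -15)*347 = 0*347 = 0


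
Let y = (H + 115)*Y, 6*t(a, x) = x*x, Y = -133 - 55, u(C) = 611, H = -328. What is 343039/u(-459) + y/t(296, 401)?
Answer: 55307815543/98249411 ≈ 562.93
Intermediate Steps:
Y = -188
t(a, x) = x²/6 (t(a, x) = (x*x)/6 = x²/6)
y = 40044 (y = (-328 + 115)*(-188) = -213*(-188) = 40044)
343039/u(-459) + y/t(296, 401) = 343039/611 + 40044/(((⅙)*401²)) = 343039*(1/611) + 40044/(((⅙)*160801)) = 343039/611 + 40044/(160801/6) = 343039/611 + 40044*(6/160801) = 343039/611 + 240264/160801 = 55307815543/98249411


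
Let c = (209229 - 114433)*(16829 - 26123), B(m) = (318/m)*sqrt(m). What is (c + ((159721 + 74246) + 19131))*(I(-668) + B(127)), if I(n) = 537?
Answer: -472979357262 - 280088334468*sqrt(127)/127 ≈ -4.9783e+11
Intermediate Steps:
B(m) = 318/sqrt(m)
c = -881034024 (c = 94796*(-9294) = -881034024)
(c + ((159721 + 74246) + 19131))*(I(-668) + B(127)) = (-881034024 + ((159721 + 74246) + 19131))*(537 + 318/sqrt(127)) = (-881034024 + (233967 + 19131))*(537 + 318*(sqrt(127)/127)) = (-881034024 + 253098)*(537 + 318*sqrt(127)/127) = -880780926*(537 + 318*sqrt(127)/127) = -472979357262 - 280088334468*sqrt(127)/127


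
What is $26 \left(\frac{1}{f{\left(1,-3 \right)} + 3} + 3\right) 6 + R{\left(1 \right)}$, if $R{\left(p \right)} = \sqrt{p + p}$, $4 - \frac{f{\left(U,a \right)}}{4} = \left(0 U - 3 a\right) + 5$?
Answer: $\frac{17160}{37} + \sqrt{2} \approx 465.2$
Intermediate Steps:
$f{\left(U,a \right)} = -4 + 12 a$ ($f{\left(U,a \right)} = 16 - 4 \left(\left(0 U - 3 a\right) + 5\right) = 16 - 4 \left(\left(0 - 3 a\right) + 5\right) = 16 - 4 \left(- 3 a + 5\right) = 16 - 4 \left(5 - 3 a\right) = 16 + \left(-20 + 12 a\right) = -4 + 12 a$)
$R{\left(p \right)} = \sqrt{2} \sqrt{p}$ ($R{\left(p \right)} = \sqrt{2 p} = \sqrt{2} \sqrt{p}$)
$26 \left(\frac{1}{f{\left(1,-3 \right)} + 3} + 3\right) 6 + R{\left(1 \right)} = 26 \left(\frac{1}{\left(-4 + 12 \left(-3\right)\right) + 3} + 3\right) 6 + \sqrt{2} \sqrt{1} = 26 \left(\frac{1}{\left(-4 - 36\right) + 3} + 3\right) 6 + \sqrt{2} \cdot 1 = 26 \left(\frac{1}{-40 + 3} + 3\right) 6 + \sqrt{2} = 26 \left(\frac{1}{-37} + 3\right) 6 + \sqrt{2} = 26 \left(- \frac{1}{37} + 3\right) 6 + \sqrt{2} = 26 \cdot \frac{110}{37} \cdot 6 + \sqrt{2} = 26 \cdot \frac{660}{37} + \sqrt{2} = \frac{17160}{37} + \sqrt{2}$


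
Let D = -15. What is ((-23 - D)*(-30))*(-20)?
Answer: -4800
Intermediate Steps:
((-23 - D)*(-30))*(-20) = ((-23 - 1*(-15))*(-30))*(-20) = ((-23 + 15)*(-30))*(-20) = -8*(-30)*(-20) = 240*(-20) = -4800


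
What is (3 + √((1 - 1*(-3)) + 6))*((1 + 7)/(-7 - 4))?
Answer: -24/11 - 8*√10/11 ≈ -4.4817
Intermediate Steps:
(3 + √((1 - 1*(-3)) + 6))*((1 + 7)/(-7 - 4)) = (3 + √((1 + 3) + 6))*(8/(-11)) = (3 + √(4 + 6))*(8*(-1/11)) = (3 + √10)*(-8/11) = -24/11 - 8*√10/11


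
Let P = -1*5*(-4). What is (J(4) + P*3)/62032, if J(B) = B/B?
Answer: 61/62032 ≈ 0.00098336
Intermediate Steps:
P = 20 (P = -5*(-4) = 20)
J(B) = 1
(J(4) + P*3)/62032 = (1 + 20*3)/62032 = (1 + 60)/62032 = (1/62032)*61 = 61/62032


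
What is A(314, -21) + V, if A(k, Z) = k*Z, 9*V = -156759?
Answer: -72035/3 ≈ -24012.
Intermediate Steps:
V = -52253/3 (V = (1/9)*(-156759) = -52253/3 ≈ -17418.)
A(k, Z) = Z*k
A(314, -21) + V = -21*314 - 52253/3 = -6594 - 52253/3 = -72035/3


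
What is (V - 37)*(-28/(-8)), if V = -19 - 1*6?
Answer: -217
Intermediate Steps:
V = -25 (V = -19 - 6 = -25)
(V - 37)*(-28/(-8)) = (-25 - 37)*(-28/(-8)) = -(-1736)*(-1)/8 = -62*7/2 = -217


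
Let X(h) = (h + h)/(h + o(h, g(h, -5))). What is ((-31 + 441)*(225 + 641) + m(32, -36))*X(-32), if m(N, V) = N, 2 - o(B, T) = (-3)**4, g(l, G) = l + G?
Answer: 7575296/37 ≈ 2.0474e+5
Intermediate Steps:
g(l, G) = G + l
o(B, T) = -79 (o(B, T) = 2 - 1*(-3)**4 = 2 - 1*81 = 2 - 81 = -79)
X(h) = 2*h/(-79 + h) (X(h) = (h + h)/(h - 79) = (2*h)/(-79 + h) = 2*h/(-79 + h))
((-31 + 441)*(225 + 641) + m(32, -36))*X(-32) = ((-31 + 441)*(225 + 641) + 32)*(2*(-32)/(-79 - 32)) = (410*866 + 32)*(2*(-32)/(-111)) = (355060 + 32)*(2*(-32)*(-1/111)) = 355092*(64/111) = 7575296/37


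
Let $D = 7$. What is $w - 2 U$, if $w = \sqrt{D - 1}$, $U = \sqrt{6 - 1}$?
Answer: $\sqrt{6} - 2 \sqrt{5} \approx -2.0226$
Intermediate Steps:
$U = \sqrt{5} \approx 2.2361$
$w = \sqrt{6}$ ($w = \sqrt{7 - 1} = \sqrt{6} \approx 2.4495$)
$w - 2 U = \sqrt{6} - 2 \sqrt{5}$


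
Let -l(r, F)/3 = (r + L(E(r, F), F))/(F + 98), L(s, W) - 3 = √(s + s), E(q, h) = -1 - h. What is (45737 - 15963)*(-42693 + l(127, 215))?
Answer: -397878864426/313 - 1071864*I*√3/313 ≈ -1.2712e+9 - 5931.4*I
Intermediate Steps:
L(s, W) = 3 + √2*√s (L(s, W) = 3 + √(s + s) = 3 + √(2*s) = 3 + √2*√s)
l(r, F) = -3*(3 + r + √2*√(-1 - F))/(98 + F) (l(r, F) = -3*(r + (3 + √2*√(-1 - F)))/(F + 98) = -3*(3 + r + √2*√(-1 - F))/(98 + F))
(45737 - 15963)*(-42693 + l(127, 215)) = (45737 - 15963)*(-42693 + (-9 - 3*127 - 3*√(-2 - 2*215))/(98 + 215)) = 29774*(-42693 + (-9 - 381 - 3*√(-2 - 430))/313) = 29774*(-42693 + (-9 - 381 - 36*I*√3)/313) = 29774*(-42693 + (-390 - 36*I*√3)/313) = 29774*(-42693 + (-390/313 - 36*I*√3/313)) = 29774*(-13363299/313 - 36*I*√3/313) = -397878864426/313 - 1071864*I*√3/313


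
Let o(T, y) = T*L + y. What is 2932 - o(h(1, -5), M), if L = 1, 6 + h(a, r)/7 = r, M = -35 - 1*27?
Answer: 3071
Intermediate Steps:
M = -62 (M = -35 - 27 = -62)
h(a, r) = -42 + 7*r
o(T, y) = T + y (o(T, y) = T*1 + y = T + y)
2932 - o(h(1, -5), M) = 2932 - ((-42 + 7*(-5)) - 62) = 2932 - ((-42 - 35) - 62) = 2932 - (-77 - 62) = 2932 - 1*(-139) = 2932 + 139 = 3071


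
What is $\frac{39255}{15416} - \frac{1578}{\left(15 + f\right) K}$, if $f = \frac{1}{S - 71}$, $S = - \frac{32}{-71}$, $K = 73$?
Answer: $\frac{11656668291}{10559327944} \approx 1.1039$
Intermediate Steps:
$S = \frac{32}{71}$ ($S = \left(-32\right) \left(- \frac{1}{71}\right) = \frac{32}{71} \approx 0.4507$)
$f = - \frac{71}{5009}$ ($f = \frac{1}{\frac{32}{71} - 71} = \frac{1}{- \frac{5009}{71}} = - \frac{71}{5009} \approx -0.014174$)
$\frac{39255}{15416} - \frac{1578}{\left(15 + f\right) K} = \frac{39255}{15416} - \frac{1578}{\left(15 - \frac{71}{5009}\right) 73} = 39255 \cdot \frac{1}{15416} - \frac{1578}{\frac{75064}{5009} \cdot 73} = \frac{39255}{15416} - \frac{1578}{\frac{5479672}{5009}} = \frac{39255}{15416} - \frac{3952101}{2739836} = \frac{11656668291}{10559327944}$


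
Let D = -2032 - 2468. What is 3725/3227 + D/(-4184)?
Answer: 7526725/3375442 ≈ 2.2298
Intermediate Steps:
D = -4500
3725/3227 + D/(-4184) = 3725/3227 - 4500/(-4184) = 3725*(1/3227) - 4500*(-1/4184) = 3725/3227 + 1125/1046 = 7526725/3375442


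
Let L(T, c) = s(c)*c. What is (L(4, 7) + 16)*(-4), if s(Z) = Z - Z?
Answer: -64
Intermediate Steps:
s(Z) = 0
L(T, c) = 0 (L(T, c) = 0*c = 0)
(L(4, 7) + 16)*(-4) = (0 + 16)*(-4) = 16*(-4) = -64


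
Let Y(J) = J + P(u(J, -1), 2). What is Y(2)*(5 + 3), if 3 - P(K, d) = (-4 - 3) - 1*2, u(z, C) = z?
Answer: 112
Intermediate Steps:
P(K, d) = 12 (P(K, d) = 3 - ((-4 - 3) - 1*2) = 3 - (-7 - 2) = 3 - 1*(-9) = 3 + 9 = 12)
Y(J) = 12 + J (Y(J) = J + 12 = 12 + J)
Y(2)*(5 + 3) = (12 + 2)*(5 + 3) = 14*8 = 112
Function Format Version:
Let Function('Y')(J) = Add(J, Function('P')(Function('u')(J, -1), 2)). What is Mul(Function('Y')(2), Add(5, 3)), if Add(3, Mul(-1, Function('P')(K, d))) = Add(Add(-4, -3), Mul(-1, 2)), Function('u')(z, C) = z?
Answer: 112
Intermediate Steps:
Function('P')(K, d) = 12 (Function('P')(K, d) = Add(3, Mul(-1, Add(Add(-4, -3), Mul(-1, 2)))) = Add(3, Mul(-1, Add(-7, -2))) = Add(3, Mul(-1, -9)) = Add(3, 9) = 12)
Function('Y')(J) = Add(12, J) (Function('Y')(J) = Add(J, 12) = Add(12, J))
Mul(Function('Y')(2), Add(5, 3)) = Mul(Add(12, 2), Add(5, 3)) = Mul(14, 8) = 112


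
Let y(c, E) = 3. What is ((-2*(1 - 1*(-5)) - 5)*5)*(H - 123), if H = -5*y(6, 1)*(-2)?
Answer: 7905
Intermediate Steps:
H = 30 (H = -5*3*(-2) = -15*(-2) = 30)
((-2*(1 - 1*(-5)) - 5)*5)*(H - 123) = ((-2*(1 - 1*(-5)) - 5)*5)*(30 - 123) = ((-2*(1 + 5) - 5)*5)*(-93) = ((-2*6 - 5)*5)*(-93) = ((-12 - 5)*5)*(-93) = -17*5*(-93) = -85*(-93) = 7905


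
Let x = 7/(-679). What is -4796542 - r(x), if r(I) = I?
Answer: -465264573/97 ≈ -4.7965e+6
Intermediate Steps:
x = -1/97 (x = 7*(-1/679) = -1/97 ≈ -0.010309)
-4796542 - r(x) = -4796542 - 1*(-1/97) = -4796542 + 1/97 = -465264573/97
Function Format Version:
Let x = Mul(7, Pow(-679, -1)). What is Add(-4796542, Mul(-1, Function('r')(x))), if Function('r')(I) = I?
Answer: Rational(-465264573, 97) ≈ -4.7965e+6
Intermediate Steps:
x = Rational(-1, 97) (x = Mul(7, Rational(-1, 679)) = Rational(-1, 97) ≈ -0.010309)
Add(-4796542, Mul(-1, Function('r')(x))) = Add(-4796542, Mul(-1, Rational(-1, 97))) = Add(-4796542, Rational(1, 97)) = Rational(-465264573, 97)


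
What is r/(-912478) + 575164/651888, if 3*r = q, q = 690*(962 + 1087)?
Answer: 27201154829/74354182308 ≈ 0.36583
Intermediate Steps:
q = 1413810 (q = 690*2049 = 1413810)
r = 471270 (r = (⅓)*1413810 = 471270)
r/(-912478) + 575164/651888 = 471270/(-912478) + 575164/651888 = 471270*(-1/912478) + 575164*(1/651888) = -235635/456239 + 143791/162972 = 27201154829/74354182308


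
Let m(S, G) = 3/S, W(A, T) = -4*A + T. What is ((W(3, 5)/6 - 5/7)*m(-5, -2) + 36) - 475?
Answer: -30651/70 ≈ -437.87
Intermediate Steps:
W(A, T) = T - 4*A
((W(3, 5)/6 - 5/7)*m(-5, -2) + 36) - 475 = (((5 - 4*3)/6 - 5/7)*(3/(-5)) + 36) - 475 = (((5 - 12)*(1/6) - 5*1/7)*(3*(-1/5)) + 36) - 475 = ((-7*1/6 - 5/7)*(-3/5) + 36) - 475 = ((-7/6 - 5/7)*(-3/5) + 36) - 475 = (-79/42*(-3/5) + 36) - 475 = (79/70 + 36) - 475 = 2599/70 - 475 = -30651/70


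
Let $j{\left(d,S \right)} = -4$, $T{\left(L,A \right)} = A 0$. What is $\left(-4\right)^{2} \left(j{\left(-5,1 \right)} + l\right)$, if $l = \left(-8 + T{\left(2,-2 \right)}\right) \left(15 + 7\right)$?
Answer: $-2880$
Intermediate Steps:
$T{\left(L,A \right)} = 0$
$l = -176$ ($l = \left(-8 + 0\right) \left(15 + 7\right) = \left(-8\right) 22 = -176$)
$\left(-4\right)^{2} \left(j{\left(-5,1 \right)} + l\right) = \left(-4\right)^{2} \left(-4 - 176\right) = 16 \left(-180\right) = -2880$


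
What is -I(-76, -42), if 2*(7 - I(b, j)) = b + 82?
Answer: -4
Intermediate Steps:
I(b, j) = -34 - b/2 (I(b, j) = 7 - (b + 82)/2 = 7 - (82 + b)/2 = 7 + (-41 - b/2) = -34 - b/2)
-I(-76, -42) = -(-34 - ½*(-76)) = -(-34 + 38) = -1*4 = -4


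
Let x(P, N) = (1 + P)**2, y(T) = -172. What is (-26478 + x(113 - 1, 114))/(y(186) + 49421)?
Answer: -13709/49249 ≈ -0.27836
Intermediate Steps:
(-26478 + x(113 - 1, 114))/(y(186) + 49421) = (-26478 + (1 + (113 - 1))**2)/(-172 + 49421) = (-26478 + (1 + 112)**2)/49249 = (-26478 + 113**2)*(1/49249) = (-26478 + 12769)*(1/49249) = -13709*1/49249 = -13709/49249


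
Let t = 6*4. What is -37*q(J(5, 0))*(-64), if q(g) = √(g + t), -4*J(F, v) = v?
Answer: 4736*√6 ≈ 11601.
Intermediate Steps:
t = 24
J(F, v) = -v/4
q(g) = √(24 + g) (q(g) = √(g + 24) = √(24 + g))
-37*q(J(5, 0))*(-64) = -37*√(24 - ¼*0)*(-64) = -37*√(24 + 0)*(-64) = -74*√6*(-64) = 4736*√6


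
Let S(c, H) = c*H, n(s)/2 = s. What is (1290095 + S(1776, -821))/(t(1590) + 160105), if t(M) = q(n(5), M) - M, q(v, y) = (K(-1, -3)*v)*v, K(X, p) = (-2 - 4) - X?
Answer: -168001/158015 ≈ -1.0632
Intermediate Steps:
n(s) = 2*s
S(c, H) = H*c
K(X, p) = -6 - X
q(v, y) = -5*v**2 (q(v, y) = ((-6 - 1*(-1))*v)*v = ((-6 + 1)*v)*v = (-5*v)*v = -5*v**2)
t(M) = -500 - M (t(M) = -5*(2*5)**2 - M = -5*10**2 - M = -5*100 - M = -500 - M)
(1290095 + S(1776, -821))/(t(1590) + 160105) = (1290095 - 821*1776)/((-500 - 1*1590) + 160105) = (1290095 - 1458096)/((-500 - 1590) + 160105) = -168001/(-2090 + 160105) = -168001/158015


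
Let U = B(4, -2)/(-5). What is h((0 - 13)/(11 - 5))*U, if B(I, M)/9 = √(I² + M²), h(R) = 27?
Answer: -486*√5/5 ≈ -217.35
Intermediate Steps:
B(I, M) = 9*√(I² + M²)
U = -18*√5/5 (U = (9*√(4² + (-2)²))/(-5) = (9*√(16 + 4))*(-⅕) = (9*√20)*(-⅕) = (9*(2*√5))*(-⅕) = (18*√5)*(-⅕) = -18*√5/5 ≈ -8.0499)
h((0 - 13)/(11 - 5))*U = 27*(-18*√5/5) = -486*√5/5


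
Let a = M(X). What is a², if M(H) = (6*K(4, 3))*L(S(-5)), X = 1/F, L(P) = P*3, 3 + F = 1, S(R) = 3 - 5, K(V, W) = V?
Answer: 20736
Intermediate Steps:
S(R) = -2
F = -2 (F = -3 + 1 = -2)
L(P) = 3*P
X = -½ (X = 1/(-2) = -½ ≈ -0.50000)
M(H) = -144 (M(H) = (6*4)*(3*(-2)) = 24*(-6) = -144)
a = -144
a² = (-144)² = 20736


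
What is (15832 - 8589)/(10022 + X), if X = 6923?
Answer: 7243/16945 ≈ 0.42744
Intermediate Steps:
(15832 - 8589)/(10022 + X) = (15832 - 8589)/(10022 + 6923) = 7243/16945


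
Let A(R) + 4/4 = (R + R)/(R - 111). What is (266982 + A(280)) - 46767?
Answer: 37216726/169 ≈ 2.2022e+5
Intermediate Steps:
A(R) = -1 + 2*R/(-111 + R) (A(R) = -1 + (R + R)/(R - 111) = -1 + (2*R)/(-111 + R) = -1 + 2*R/(-111 + R))
(266982 + A(280)) - 46767 = (266982 + (111 + 280)/(-111 + 280)) - 46767 = (266982 + 391/169) - 46767 = 45120349/169 - 46767 = 37216726/169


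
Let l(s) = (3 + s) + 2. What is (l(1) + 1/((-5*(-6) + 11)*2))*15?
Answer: 7395/82 ≈ 90.183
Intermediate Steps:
l(s) = 5 + s
(l(1) + 1/((-5*(-6) + 11)*2))*15 = ((5 + 1) + 1/((-5*(-6) + 11)*2))*15 = (6 + (½)/(30 + 11))*15 = (6 + (½)/41)*15 = (6 + (1/41)*(½))*15 = (6 + 1/82)*15 = (493/82)*15 = 7395/82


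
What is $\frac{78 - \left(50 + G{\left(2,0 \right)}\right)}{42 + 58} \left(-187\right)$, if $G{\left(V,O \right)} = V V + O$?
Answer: $- \frac{1122}{25} \approx -44.88$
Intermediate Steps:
$G{\left(V,O \right)} = O + V^{2}$ ($G{\left(V,O \right)} = V^{2} + O = O + V^{2}$)
$\frac{78 - \left(50 + G{\left(2,0 \right)}\right)}{42 + 58} \left(-187\right) = \frac{78 - 54}{42 + 58} \left(-187\right) = \frac{78 - 54}{100} \left(-187\right) = \left(78 - 54\right) \frac{1}{100} \left(-187\right) = 24 \cdot \frac{1}{100} \left(-187\right) = \frac{6}{25} \left(-187\right) = - \frac{1122}{25}$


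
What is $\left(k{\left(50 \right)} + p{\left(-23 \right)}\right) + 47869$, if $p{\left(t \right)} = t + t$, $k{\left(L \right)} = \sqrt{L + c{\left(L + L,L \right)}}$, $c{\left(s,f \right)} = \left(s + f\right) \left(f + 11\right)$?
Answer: $47823 + 20 \sqrt{23} \approx 47919.0$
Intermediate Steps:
$c{\left(s,f \right)} = \left(11 + f\right) \left(f + s\right)$ ($c{\left(s,f \right)} = \left(f + s\right) \left(11 + f\right) = \left(11 + f\right) \left(f + s\right)$)
$k{\left(L \right)} = \sqrt{3 L^{2} + 34 L}$ ($k{\left(L \right)} = \sqrt{L + \left(L^{2} + 11 L + 11 \left(L + L\right) + L \left(L + L\right)\right)} = \sqrt{L + \left(L^{2} + 11 L + 11 \cdot 2 L + L 2 L\right)} = \sqrt{L + \left(L^{2} + 11 L + 22 L + 2 L^{2}\right)} = \sqrt{L + \left(3 L^{2} + 33 L\right)} = \sqrt{3 L^{2} + 34 L}$)
$p{\left(t \right)} = 2 t$
$\left(k{\left(50 \right)} + p{\left(-23 \right)}\right) + 47869 = \left(\sqrt{50 \left(34 + 3 \cdot 50\right)} + 2 \left(-23\right)\right) + 47869 = \left(\sqrt{50 \left(34 + 150\right)} - 46\right) + 47869 = \left(\sqrt{50 \cdot 184} - 46\right) + 47869 = \left(\sqrt{9200} - 46\right) + 47869 = \left(20 \sqrt{23} - 46\right) + 47869 = \left(-46 + 20 \sqrt{23}\right) + 47869 = 47823 + 20 \sqrt{23}$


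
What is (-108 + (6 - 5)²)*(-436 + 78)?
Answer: 38306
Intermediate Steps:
(-108 + (6 - 5)²)*(-436 + 78) = (-108 + 1²)*(-358) = (-108 + 1)*(-358) = -107*(-358) = 38306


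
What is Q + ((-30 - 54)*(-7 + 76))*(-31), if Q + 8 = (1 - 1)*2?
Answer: 179668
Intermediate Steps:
Q = -8 (Q = -8 + (1 - 1)*2 = -8 + 0*2 = -8 + 0 = -8)
Q + ((-30 - 54)*(-7 + 76))*(-31) = -8 + ((-30 - 54)*(-7 + 76))*(-31) = -8 - 84*69*(-31) = -8 - 5796*(-31) = -8 + 179676 = 179668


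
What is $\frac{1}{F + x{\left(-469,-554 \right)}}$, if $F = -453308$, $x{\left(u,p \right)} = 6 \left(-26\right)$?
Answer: $- \frac{1}{453464} \approx -2.2052 \cdot 10^{-6}$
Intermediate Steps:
$x{\left(u,p \right)} = -156$
$\frac{1}{F + x{\left(-469,-554 \right)}} = \frac{1}{-453308 - 156} = \frac{1}{-453464} = - \frac{1}{453464}$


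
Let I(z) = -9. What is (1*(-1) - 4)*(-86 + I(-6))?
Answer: 475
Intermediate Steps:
(1*(-1) - 4)*(-86 + I(-6)) = (1*(-1) - 4)*(-86 - 9) = (-1 - 4)*(-95) = -5*(-95) = 475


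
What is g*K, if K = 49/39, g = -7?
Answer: -343/39 ≈ -8.7949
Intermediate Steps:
K = 49/39 (K = 49*(1/39) = 49/39 ≈ 1.2564)
g*K = -7*49/39 = -343/39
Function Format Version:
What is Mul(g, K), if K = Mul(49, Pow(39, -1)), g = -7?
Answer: Rational(-343, 39) ≈ -8.7949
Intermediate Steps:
K = Rational(49, 39) (K = Mul(49, Rational(1, 39)) = Rational(49, 39) ≈ 1.2564)
Mul(g, K) = Mul(-7, Rational(49, 39)) = Rational(-343, 39)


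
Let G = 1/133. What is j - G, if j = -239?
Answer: -31788/133 ≈ -239.01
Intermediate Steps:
G = 1/133 ≈ 0.0075188
j - G = -239 - 1*1/133 = -239 - 1/133 = -31788/133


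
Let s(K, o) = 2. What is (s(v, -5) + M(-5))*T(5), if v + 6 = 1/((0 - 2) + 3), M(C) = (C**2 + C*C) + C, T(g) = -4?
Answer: -188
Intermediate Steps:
M(C) = C + 2*C**2 (M(C) = (C**2 + C**2) + C = 2*C**2 + C = C + 2*C**2)
v = -5 (v = -6 + 1/((0 - 2) + 3) = -6 + 1/(-2 + 3) = -6 + 1/1 = -6 + 1 = -5)
(s(v, -5) + M(-5))*T(5) = (2 - 5*(1 + 2*(-5)))*(-4) = (2 - 5*(1 - 10))*(-4) = (2 - 5*(-9))*(-4) = (2 + 45)*(-4) = 47*(-4) = -188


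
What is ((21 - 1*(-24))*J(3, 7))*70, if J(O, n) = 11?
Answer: 34650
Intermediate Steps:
((21 - 1*(-24))*J(3, 7))*70 = ((21 - 1*(-24))*11)*70 = ((21 + 24)*11)*70 = (45*11)*70 = 495*70 = 34650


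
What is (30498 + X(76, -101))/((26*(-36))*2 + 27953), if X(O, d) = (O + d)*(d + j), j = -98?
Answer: 35473/26081 ≈ 1.3601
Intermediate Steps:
X(O, d) = (-98 + d)*(O + d) (X(O, d) = (O + d)*(d - 98) = (O + d)*(-98 + d) = (-98 + d)*(O + d))
(30498 + X(76, -101))/((26*(-36))*2 + 27953) = (30498 + ((-101)² - 98*76 - 98*(-101) + 76*(-101)))/((26*(-36))*2 + 27953) = (30498 + (10201 - 7448 + 9898 - 7676))/(-936*2 + 27953) = (30498 + 4975)/(-1872 + 27953) = 35473/26081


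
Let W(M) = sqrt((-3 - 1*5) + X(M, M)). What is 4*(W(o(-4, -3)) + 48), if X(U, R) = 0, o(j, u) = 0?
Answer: 192 + 8*I*sqrt(2) ≈ 192.0 + 11.314*I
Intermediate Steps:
W(M) = 2*I*sqrt(2) (W(M) = sqrt((-3 - 1*5) + 0) = sqrt((-3 - 5) + 0) = sqrt(-8 + 0) = sqrt(-8) = 2*I*sqrt(2))
4*(W(o(-4, -3)) + 48) = 4*(2*I*sqrt(2) + 48) = 4*(48 + 2*I*sqrt(2)) = 192 + 8*I*sqrt(2)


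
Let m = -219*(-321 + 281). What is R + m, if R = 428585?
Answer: 437345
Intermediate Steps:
m = 8760 (m = -219*(-40) = 8760)
R + m = 428585 + 8760 = 437345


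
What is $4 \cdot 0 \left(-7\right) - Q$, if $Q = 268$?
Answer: $-268$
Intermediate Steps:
$4 \cdot 0 \left(-7\right) - Q = 4 \cdot 0 \left(-7\right) - 268 = 0 \left(-7\right) - 268 = 0 - 268 = -268$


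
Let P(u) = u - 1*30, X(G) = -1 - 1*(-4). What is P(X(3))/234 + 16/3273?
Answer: -9403/85098 ≈ -0.11050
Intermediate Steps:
X(G) = 3 (X(G) = -1 + 4 = 3)
P(u) = -30 + u (P(u) = u - 30 = -30 + u)
P(X(3))/234 + 16/3273 = (-30 + 3)/234 + 16/3273 = -27*1/234 + 16*(1/3273) = -3/26 + 16/3273 = -9403/85098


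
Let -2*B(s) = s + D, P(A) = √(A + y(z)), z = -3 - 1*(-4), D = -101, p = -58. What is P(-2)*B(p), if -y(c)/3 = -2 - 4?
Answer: 318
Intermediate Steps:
z = 1 (z = -3 + 4 = 1)
y(c) = 18 (y(c) = -3*(-2 - 4) = -3*(-6) = 18)
P(A) = √(18 + A) (P(A) = √(A + 18) = √(18 + A))
B(s) = 101/2 - s/2 (B(s) = -(s - 101)/2 = -(-101 + s)/2 = 101/2 - s/2)
P(-2)*B(p) = √(18 - 2)*(101/2 - ½*(-58)) = √16*(101/2 + 29) = 4*(159/2) = 318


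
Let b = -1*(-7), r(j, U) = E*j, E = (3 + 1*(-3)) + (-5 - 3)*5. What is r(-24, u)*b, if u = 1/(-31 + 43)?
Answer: 6720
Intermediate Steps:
u = 1/12 ≈ 0.083333
E = -40 (E = (3 - 3) - 8*5 = 0 - 40 = -40)
r(j, U) = -40*j
b = 7
r(-24, u)*b = -40*(-24)*7 = 960*7 = 6720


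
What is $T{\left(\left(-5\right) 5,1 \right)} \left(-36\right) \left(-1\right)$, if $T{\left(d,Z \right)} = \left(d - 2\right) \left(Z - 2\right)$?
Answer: $972$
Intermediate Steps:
$T{\left(d,Z \right)} = \left(-2 + Z\right) \left(-2 + d\right)$ ($T{\left(d,Z \right)} = \left(-2 + d\right) \left(-2 + Z\right) = \left(-2 + Z\right) \left(-2 + d\right)$)
$T{\left(\left(-5\right) 5,1 \right)} \left(-36\right) \left(-1\right) = \left(4 - 2 - 2 \left(\left(-5\right) 5\right) + 1 \left(\left(-5\right) 5\right)\right) \left(-36\right) \left(-1\right) = \left(4 - 2 - -50 + 1 \left(-25\right)\right) \left(-36\right) \left(-1\right) = \left(4 - 2 + 50 - 25\right) \left(-36\right) \left(-1\right) = 27 \left(-36\right) \left(-1\right) = \left(-972\right) \left(-1\right) = 972$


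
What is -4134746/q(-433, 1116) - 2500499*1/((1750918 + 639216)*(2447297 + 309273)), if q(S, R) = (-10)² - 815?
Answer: 495310370897756849/85651431844940 ≈ 5782.9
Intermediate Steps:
q(S, R) = -715 (q(S, R) = 100 - 815 = -715)
-4134746/q(-433, 1116) - 2500499*1/((1750918 + 639216)*(2447297 + 309273)) = -4134746/(-715) - 2500499*1/((1750918 + 639216)*(2447297 + 309273)) = -4134746*(-1/715) - 2500499/(2390134*2756570) = 375886/65 - 2500499/6588571680380 = 495310370897756849/85651431844940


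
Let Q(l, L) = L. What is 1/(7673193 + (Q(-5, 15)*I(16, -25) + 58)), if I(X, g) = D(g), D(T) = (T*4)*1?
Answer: 1/7671751 ≈ 1.3035e-7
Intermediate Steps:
D(T) = 4*T (D(T) = (4*T)*1 = 4*T)
I(X, g) = 4*g
1/(7673193 + (Q(-5, 15)*I(16, -25) + 58)) = 1/(7673193 + (15*(4*(-25)) + 58)) = 1/(7673193 + (15*(-100) + 58)) = 1/(7673193 + (-1500 + 58)) = 1/(7673193 - 1442) = 1/7671751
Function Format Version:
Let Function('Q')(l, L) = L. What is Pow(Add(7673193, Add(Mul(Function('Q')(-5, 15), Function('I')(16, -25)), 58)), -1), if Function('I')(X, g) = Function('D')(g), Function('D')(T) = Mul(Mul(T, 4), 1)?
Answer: Rational(1, 7671751) ≈ 1.3035e-7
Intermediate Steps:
Function('D')(T) = Mul(4, T) (Function('D')(T) = Mul(Mul(4, T), 1) = Mul(4, T))
Function('I')(X, g) = Mul(4, g)
Pow(Add(7673193, Add(Mul(Function('Q')(-5, 15), Function('I')(16, -25)), 58)), -1) = Pow(Add(7673193, Add(Mul(15, Mul(4, -25)), 58)), -1) = Pow(Add(7673193, Add(Mul(15, -100), 58)), -1) = Pow(Add(7673193, Add(-1500, 58)), -1) = Pow(Add(7673193, -1442), -1) = Pow(7671751, -1) = Rational(1, 7671751)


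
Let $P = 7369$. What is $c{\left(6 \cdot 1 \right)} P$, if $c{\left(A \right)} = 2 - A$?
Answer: $-29476$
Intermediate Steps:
$c{\left(6 \cdot 1 \right)} P = \left(2 - 6 \cdot 1\right) 7369 = \left(2 - 6\right) 7369 = \left(-4\right) 7369 = -29476$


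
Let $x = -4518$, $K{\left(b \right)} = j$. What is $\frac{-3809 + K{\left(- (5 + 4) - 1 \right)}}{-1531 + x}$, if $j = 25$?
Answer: $\frac{3784}{6049} \approx 0.62556$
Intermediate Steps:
$K{\left(b \right)} = 25$
$\frac{-3809 + K{\left(- (5 + 4) - 1 \right)}}{-1531 + x} = \frac{-3809 + 25}{-1531 - 4518} = - \frac{3784}{-6049} = \left(-3784\right) \left(- \frac{1}{6049}\right) = \frac{3784}{6049}$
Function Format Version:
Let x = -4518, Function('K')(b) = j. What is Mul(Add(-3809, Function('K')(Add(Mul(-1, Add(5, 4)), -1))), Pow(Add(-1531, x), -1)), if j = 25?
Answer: Rational(3784, 6049) ≈ 0.62556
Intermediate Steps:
Function('K')(b) = 25
Mul(Add(-3809, Function('K')(Add(Mul(-1, Add(5, 4)), -1))), Pow(Add(-1531, x), -1)) = Mul(Add(-3809, 25), Pow(Add(-1531, -4518), -1)) = Mul(-3784, Pow(-6049, -1)) = Mul(-3784, Rational(-1, 6049)) = Rational(3784, 6049)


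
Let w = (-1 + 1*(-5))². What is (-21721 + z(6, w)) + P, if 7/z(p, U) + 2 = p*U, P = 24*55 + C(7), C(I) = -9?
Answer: -4367733/214 ≈ -20410.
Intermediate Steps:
P = 1311 (P = 24*55 - 9 = 1320 - 9 = 1311)
w = 36 (w = (-1 - 5)² = (-6)² = 36)
z(p, U) = 7/(-2 + U*p) (z(p, U) = 7/(-2 + p*U) = 7/(-2 + U*p))
(-21721 + z(6, w)) + P = (-21721 + 7/(-2 + 36*6)) + 1311 = (-21721 + 7/(-2 + 216)) + 1311 = (-21721 + 7/214) + 1311 = -4648287/214 + 1311 = -4367733/214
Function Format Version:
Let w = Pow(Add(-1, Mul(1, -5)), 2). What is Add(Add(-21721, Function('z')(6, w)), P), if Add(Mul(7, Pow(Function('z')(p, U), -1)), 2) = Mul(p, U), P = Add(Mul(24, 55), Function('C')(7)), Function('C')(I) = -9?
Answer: Rational(-4367733, 214) ≈ -20410.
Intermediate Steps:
P = 1311 (P = Add(Mul(24, 55), -9) = Add(1320, -9) = 1311)
w = 36 (w = Pow(Add(-1, -5), 2) = Pow(-6, 2) = 36)
Function('z')(p, U) = Mul(7, Pow(Add(-2, Mul(U, p)), -1)) (Function('z')(p, U) = Mul(7, Pow(Add(-2, Mul(p, U)), -1)) = Mul(7, Pow(Add(-2, Mul(U, p)), -1)))
Add(Add(-21721, Function('z')(6, w)), P) = Add(Add(-21721, Mul(7, Pow(Add(-2, Mul(36, 6)), -1))), 1311) = Add(Add(-21721, Mul(7, Pow(Add(-2, 216), -1))), 1311) = Add(Add(-21721, Mul(7, Pow(214, -1))), 1311) = Add(Add(-21721, Mul(7, Rational(1, 214))), 1311) = Add(Add(-21721, Rational(7, 214)), 1311) = Add(Rational(-4648287, 214), 1311) = Rational(-4367733, 214)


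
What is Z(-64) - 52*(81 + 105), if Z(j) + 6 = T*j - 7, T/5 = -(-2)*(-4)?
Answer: -7125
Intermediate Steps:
T = -40 (T = 5*(-(-2)*(-4)) = 5*(-2*4) = 5*(-8) = -40)
Z(j) = -13 - 40*j (Z(j) = -6 + (-40*j - 7) = -6 + (-7 - 40*j) = -13 - 40*j)
Z(-64) - 52*(81 + 105) = (-13 - 40*(-64)) - 52*(81 + 105) = (-13 + 2560) - 52*186 = 2547 - 1*9672 = 2547 - 9672 = -7125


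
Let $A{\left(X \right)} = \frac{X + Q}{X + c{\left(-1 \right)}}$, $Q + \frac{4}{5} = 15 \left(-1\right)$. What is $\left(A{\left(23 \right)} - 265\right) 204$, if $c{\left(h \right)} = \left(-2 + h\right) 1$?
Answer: $- \frac{1349664}{25} \approx -53987.0$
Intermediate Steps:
$Q = - \frac{79}{5}$ ($Q = - \frac{4}{5} + 15 \left(-1\right) = - \frac{4}{5} - 15 = - \frac{79}{5} \approx -15.8$)
$c{\left(h \right)} = -2 + h$
$A{\left(X \right)} = \frac{- \frac{79}{5} + X}{-3 + X}$ ($A{\left(X \right)} = \frac{X - \frac{79}{5}}{X - 3} = \frac{- \frac{79}{5} + X}{X - 3} = \frac{- \frac{79}{5} + X}{-3 + X}$)
$\left(A{\left(23 \right)} - 265\right) 204 = \left(\frac{- \frac{79}{5} + 23}{-3 + 23} - 265\right) 204 = \left(\frac{1}{20} \cdot \frac{36}{5} - 265\right) 204 = \left(\frac{9}{25} - 265\right) 204 = \left(- \frac{6616}{25}\right) 204 = - \frac{1349664}{25}$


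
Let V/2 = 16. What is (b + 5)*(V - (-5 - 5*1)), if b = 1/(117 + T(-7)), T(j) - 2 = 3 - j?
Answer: 9044/43 ≈ 210.33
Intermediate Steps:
V = 32 (V = 2*16 = 32)
T(j) = 5 - j (T(j) = 2 + (3 - j) = 5 - j)
b = 1/129 (b = 1/(117 + (5 - 1*(-7))) = 1/(117 + (5 + 7)) = 1/(117 + 12) = 1/129 ≈ 0.0077519)
(b + 5)*(V - (-5 - 5*1)) = (1/129 + 5)*(32 - (-5 - 5*1)) = 646*(32 - (-5 - 5))/129 = 646*(32 - 1*(-10))/129 = 646*(32 + 10)/129 = (646/129)*42 = 9044/43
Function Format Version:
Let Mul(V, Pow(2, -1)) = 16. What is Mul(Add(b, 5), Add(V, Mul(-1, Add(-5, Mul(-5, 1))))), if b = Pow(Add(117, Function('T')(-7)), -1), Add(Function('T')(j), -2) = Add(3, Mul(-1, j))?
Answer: Rational(9044, 43) ≈ 210.33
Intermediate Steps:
V = 32 (V = Mul(2, 16) = 32)
Function('T')(j) = Add(5, Mul(-1, j)) (Function('T')(j) = Add(2, Add(3, Mul(-1, j))) = Add(5, Mul(-1, j)))
b = Rational(1, 129) (b = Pow(Add(117, Add(5, Mul(-1, -7))), -1) = Pow(Add(117, Add(5, 7)), -1) = Pow(Add(117, 12), -1) = Pow(129, -1) = Rational(1, 129) ≈ 0.0077519)
Mul(Add(b, 5), Add(V, Mul(-1, Add(-5, Mul(-5, 1))))) = Mul(Add(Rational(1, 129), 5), Add(32, Mul(-1, Add(-5, Mul(-5, 1))))) = Mul(Rational(646, 129), Add(32, Mul(-1, Add(-5, -5)))) = Mul(Rational(646, 129), Add(32, Mul(-1, -10))) = Mul(Rational(646, 129), Add(32, 10)) = Mul(Rational(646, 129), 42) = Rational(9044, 43)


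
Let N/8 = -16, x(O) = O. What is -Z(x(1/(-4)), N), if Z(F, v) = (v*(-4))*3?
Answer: -1536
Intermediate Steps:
N = -128 (N = 8*(-16) = -128)
Z(F, v) = -12*v (Z(F, v) = -4*v*3 = -12*v)
-Z(x(1/(-4)), N) = -(-12)*(-128) = -1*1536 = -1536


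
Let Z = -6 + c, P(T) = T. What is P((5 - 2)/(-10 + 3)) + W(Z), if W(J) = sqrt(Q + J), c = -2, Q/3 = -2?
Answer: -3/7 + I*sqrt(14) ≈ -0.42857 + 3.7417*I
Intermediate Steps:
Q = -6 (Q = 3*(-2) = -6)
Z = -8 (Z = -6 - 2 = -8)
W(J) = sqrt(-6 + J)
P((5 - 2)/(-10 + 3)) + W(Z) = (5 - 2)/(-10 + 3) + sqrt(-6 - 8) = 3/(-7) + sqrt(-14) = 3*(-1/7) + I*sqrt(14) = -3/7 + I*sqrt(14)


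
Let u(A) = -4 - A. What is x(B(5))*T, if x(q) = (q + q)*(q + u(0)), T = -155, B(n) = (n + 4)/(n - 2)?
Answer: 930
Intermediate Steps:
B(n) = (4 + n)/(-2 + n)
x(q) = 2*q*(-4 + q) (x(q) = (q + q)*(q + (-4 - 1*0)) = (2*q)*(q + (-4 + 0)) = (2*q)*(q - 4) = (2*q)*(-4 + q) = 2*q*(-4 + q))
x(B(5))*T = (2*((4 + 5)/(-2 + 5))*(-4 + (4 + 5)/(-2 + 5)))*(-155) = (2*(9/3)*(-4 + 9/3))*(-155) = (2*((⅓)*9)*(-4 + (⅓)*9))*(-155) = (2*3*(-4 + 3))*(-155) = (2*3*(-1))*(-155) = -6*(-155) = 930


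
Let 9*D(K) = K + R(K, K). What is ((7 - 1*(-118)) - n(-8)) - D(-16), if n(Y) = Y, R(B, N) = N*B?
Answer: 319/3 ≈ 106.33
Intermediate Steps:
R(B, N) = B*N
D(K) = K/9 + K**2/9 (D(K) = (K + K*K)/9 = (K + K**2)/9 = K/9 + K**2/9)
((7 - 1*(-118)) - n(-8)) - D(-16) = ((7 - 1*(-118)) - 1*(-8)) - (-16)*(1 - 16)/9 = ((7 + 118) + 8) - (-16)*(-15)/9 = (125 + 8) - 1*80/3 = 133 - 80/3 = 319/3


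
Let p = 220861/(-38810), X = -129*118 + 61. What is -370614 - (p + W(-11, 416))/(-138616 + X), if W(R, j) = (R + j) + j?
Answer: -737285319891677/1989361790 ≈ -3.7061e+5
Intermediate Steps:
X = -15161 (X = -15222 + 61 = -15161)
W(R, j) = R + 2*j
p = -220861/38810 (p = 220861*(-1/38810) = -220861/38810 ≈ -5.6908)
-370614 - (p + W(-11, 416))/(-138616 + X) = -370614 - (-220861/38810 + (-11 + 2*416))/(-138616 - 15161) = -370614 - (-220861/38810 + (-11 + 832))/(-153777) = -370614 - (-220861/38810 + 821)*(-1)/153777 = -370614 - 31642149*(-1)/(38810*153777) = -370614 - 1*(-10547383/1989361790) = -370614 + 10547383/1989361790 = -737285319891677/1989361790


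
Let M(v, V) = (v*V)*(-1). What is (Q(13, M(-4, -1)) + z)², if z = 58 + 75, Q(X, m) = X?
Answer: 21316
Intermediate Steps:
M(v, V) = -V*v (M(v, V) = (V*v)*(-1) = -V*v)
z = 133
(Q(13, M(-4, -1)) + z)² = (13 + 133)² = 146² = 21316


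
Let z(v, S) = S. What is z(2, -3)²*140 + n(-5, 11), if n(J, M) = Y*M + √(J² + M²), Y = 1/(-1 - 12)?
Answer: 16369/13 + √146 ≈ 1271.2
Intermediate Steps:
Y = -1/13 (Y = 1/(-13) = -1/13 ≈ -0.076923)
n(J, M) = √(J² + M²) - M/13 (n(J, M) = -M/13 + √(J² + M²) = √(J² + M²) - M/13)
z(2, -3)²*140 + n(-5, 11) = (-3)²*140 + (√((-5)² + 11²) - 1/13*11) = 9*140 + (√(25 + 121) - 11/13) = 1260 + (√146 - 11/13) = 1260 + (-11/13 + √146) = 16369/13 + √146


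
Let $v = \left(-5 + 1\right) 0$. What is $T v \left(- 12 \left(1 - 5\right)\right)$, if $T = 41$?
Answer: $0$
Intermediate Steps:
$v = 0$ ($v = \left(-4\right) 0 = 0$)
$T v \left(- 12 \left(1 - 5\right)\right) = 41 \cdot 0 \left(- 12 \left(1 - 5\right)\right) = 0 \left(- 12 \left(1 - 5\right)\right) = 0 \left(\left(-12\right) \left(-4\right)\right) = 0 \cdot 48 = 0$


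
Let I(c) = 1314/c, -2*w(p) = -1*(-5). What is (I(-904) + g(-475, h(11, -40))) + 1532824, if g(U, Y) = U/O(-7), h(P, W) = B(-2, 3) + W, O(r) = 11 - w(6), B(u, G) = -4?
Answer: 18706136957/12204 ≈ 1.5328e+6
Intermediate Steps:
w(p) = -5/2 (w(p) = -(-1)*(-5)/2 = -1/2*5 = -5/2)
O(r) = 27/2 (O(r) = 11 - 1*(-5/2) = 11 + 5/2 = 27/2)
h(P, W) = -4 + W
g(U, Y) = 2*U/27 (g(U, Y) = U/(27/2) = U*(2/27) = 2*U/27)
(I(-904) + g(-475, h(11, -40))) + 1532824 = (1314/(-904) + (2/27)*(-475)) + 1532824 = (1314*(-1/904) - 950/27) + 1532824 = (-657/452 - 950/27) + 1532824 = -447139/12204 + 1532824 = 18706136957/12204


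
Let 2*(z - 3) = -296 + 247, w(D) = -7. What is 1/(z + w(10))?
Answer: -2/57 ≈ -0.035088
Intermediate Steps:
z = -43/2 (z = 3 + (-296 + 247)/2 = 3 + (1/2)*(-49) = 3 - 49/2 = -43/2 ≈ -21.500)
1/(z + w(10)) = 1/(-43/2 - 7) = 1/(-57/2) = -2/57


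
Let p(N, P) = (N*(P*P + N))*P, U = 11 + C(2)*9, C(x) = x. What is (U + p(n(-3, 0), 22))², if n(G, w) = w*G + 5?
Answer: 2896484761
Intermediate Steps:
n(G, w) = 5 + G*w (n(G, w) = G*w + 5 = 5 + G*w)
U = 29 (U = 11 + 2*9 = 11 + 18 = 29)
p(N, P) = N*P*(N + P²) (p(N, P) = (N*(P² + N))*P = (N*(N + P²))*P = N*P*(N + P²))
(U + p(n(-3, 0), 22))² = (29 + (5 - 3*0)*22*((5 - 3*0) + 22²))² = (29 + (5 + 0)*22*((5 + 0) + 484))² = (29 + 5*22*(5 + 484))² = (29 + 5*22*489)² = (29 + 53790)² = 53819² = 2896484761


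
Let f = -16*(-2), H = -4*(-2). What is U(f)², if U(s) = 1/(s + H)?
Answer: 1/1600 ≈ 0.00062500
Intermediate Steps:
H = 8
f = 32
U(s) = 1/(8 + s) (U(s) = 1/(s + 8) = 1/(8 + s))
U(f)² = (1/(8 + 32))² = (1/40)² = 1/1600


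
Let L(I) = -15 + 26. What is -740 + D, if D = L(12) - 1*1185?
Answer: -1914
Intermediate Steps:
L(I) = 11
D = -1174 (D = 11 - 1*1185 = 11 - 1185 = -1174)
-740 + D = -740 - 1174 = -1914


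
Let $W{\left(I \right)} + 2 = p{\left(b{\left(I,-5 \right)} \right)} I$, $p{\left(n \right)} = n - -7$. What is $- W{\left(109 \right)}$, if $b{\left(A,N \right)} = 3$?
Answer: $-1088$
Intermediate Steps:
$p{\left(n \right)} = 7 + n$ ($p{\left(n \right)} = n + 7 = 7 + n$)
$W{\left(I \right)} = -2 + 10 I$ ($W{\left(I \right)} = -2 + \left(7 + 3\right) I = -2 + 10 I$)
$- W{\left(109 \right)} = - (-2 + 10 \cdot 109) = - (-2 + 1090) = \left(-1\right) 1088 = -1088$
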